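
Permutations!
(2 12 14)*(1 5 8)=(1 5 8)(2 12 14)=[0, 5, 12, 3, 4, 8, 6, 7, 1, 9, 10, 11, 14, 13, 2]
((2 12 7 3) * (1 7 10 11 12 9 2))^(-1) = (1 3 7)(2 9)(10 12 11) = [0, 3, 9, 7, 4, 5, 6, 1, 8, 2, 12, 10, 11]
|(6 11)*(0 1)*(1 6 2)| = |(0 6 11 2 1)| = 5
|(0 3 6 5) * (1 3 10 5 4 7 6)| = 6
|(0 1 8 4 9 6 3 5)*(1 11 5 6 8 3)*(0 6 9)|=9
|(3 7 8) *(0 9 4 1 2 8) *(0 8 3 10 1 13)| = |(0 9 4 13)(1 2 3 7 8 10)| = 12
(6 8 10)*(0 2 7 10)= (0 2 7 10 6 8)= [2, 1, 7, 3, 4, 5, 8, 10, 0, 9, 6]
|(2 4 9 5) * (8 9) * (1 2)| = |(1 2 4 8 9 5)| = 6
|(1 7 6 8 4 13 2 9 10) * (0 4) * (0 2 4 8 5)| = 18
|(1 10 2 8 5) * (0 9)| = 10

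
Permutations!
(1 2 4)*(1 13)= (1 2 4 13)= [0, 2, 4, 3, 13, 5, 6, 7, 8, 9, 10, 11, 12, 1]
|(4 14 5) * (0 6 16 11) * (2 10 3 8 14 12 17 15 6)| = 14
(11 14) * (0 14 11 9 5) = [14, 1, 2, 3, 4, 0, 6, 7, 8, 5, 10, 11, 12, 13, 9] = (0 14 9 5)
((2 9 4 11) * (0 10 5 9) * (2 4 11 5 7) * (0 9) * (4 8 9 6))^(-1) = [5, 1, 7, 3, 6, 4, 2, 10, 11, 8, 0, 9] = (0 5 4 6 2 7 10)(8 11 9)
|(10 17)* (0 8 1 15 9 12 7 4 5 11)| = 10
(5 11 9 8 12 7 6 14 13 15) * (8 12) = (5 11 9 12 7 6 14 13 15) = [0, 1, 2, 3, 4, 11, 14, 6, 8, 12, 10, 9, 7, 15, 13, 5]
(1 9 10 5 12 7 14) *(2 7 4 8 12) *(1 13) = (1 9 10 5 2 7 14 13)(4 8 12) = [0, 9, 7, 3, 8, 2, 6, 14, 12, 10, 5, 11, 4, 1, 13]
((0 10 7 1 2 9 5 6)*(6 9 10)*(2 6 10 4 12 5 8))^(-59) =(0 10 7 1 6)(2 4 12 5 9 8) =[10, 6, 4, 3, 12, 9, 0, 1, 2, 8, 7, 11, 5]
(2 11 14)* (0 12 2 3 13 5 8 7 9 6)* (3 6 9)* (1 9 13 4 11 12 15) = (0 15 1 9 13 5 8 7 3 4 11 14 6)(2 12) = [15, 9, 12, 4, 11, 8, 0, 3, 7, 13, 10, 14, 2, 5, 6, 1]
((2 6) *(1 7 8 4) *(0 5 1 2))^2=(0 1 8 2)(4 6 5 7)=[1, 8, 0, 3, 6, 7, 5, 4, 2]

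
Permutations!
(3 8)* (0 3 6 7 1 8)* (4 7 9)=(0 3)(1 8 6 9 4 7)=[3, 8, 2, 0, 7, 5, 9, 1, 6, 4]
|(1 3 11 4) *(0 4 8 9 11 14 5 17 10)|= 24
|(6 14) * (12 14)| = |(6 12 14)| = 3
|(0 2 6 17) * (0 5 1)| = 6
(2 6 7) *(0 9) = (0 9)(2 6 7) = [9, 1, 6, 3, 4, 5, 7, 2, 8, 0]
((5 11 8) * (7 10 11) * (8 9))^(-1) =(5 8 9 11 10 7) =[0, 1, 2, 3, 4, 8, 6, 5, 9, 11, 7, 10]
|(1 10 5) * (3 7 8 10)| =|(1 3 7 8 10 5)| =6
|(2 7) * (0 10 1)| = |(0 10 1)(2 7)| = 6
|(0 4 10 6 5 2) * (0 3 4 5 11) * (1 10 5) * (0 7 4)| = |(0 1 10 6 11 7 4 5 2 3)| = 10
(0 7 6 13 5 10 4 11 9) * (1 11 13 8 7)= (0 1 11 9)(4 13 5 10)(6 8 7)= [1, 11, 2, 3, 13, 10, 8, 6, 7, 0, 4, 9, 12, 5]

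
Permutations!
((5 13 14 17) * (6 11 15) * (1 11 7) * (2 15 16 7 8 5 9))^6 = (1 16)(2 14 8)(5 15 17)(6 9 13)(7 11) = [0, 16, 14, 3, 4, 15, 9, 11, 2, 13, 10, 7, 12, 6, 8, 17, 1, 5]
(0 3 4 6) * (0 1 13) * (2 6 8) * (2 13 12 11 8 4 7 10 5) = (0 3 7 10 5 2 6 1 12 11 8 13) = [3, 12, 6, 7, 4, 2, 1, 10, 13, 9, 5, 8, 11, 0]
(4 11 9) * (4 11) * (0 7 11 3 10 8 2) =(0 7 11 9 3 10 8 2) =[7, 1, 0, 10, 4, 5, 6, 11, 2, 3, 8, 9]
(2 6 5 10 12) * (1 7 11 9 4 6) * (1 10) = (1 7 11 9 4 6 5)(2 10 12) = [0, 7, 10, 3, 6, 1, 5, 11, 8, 4, 12, 9, 2]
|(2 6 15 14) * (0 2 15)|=|(0 2 6)(14 15)|=6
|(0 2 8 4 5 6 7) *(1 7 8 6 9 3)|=10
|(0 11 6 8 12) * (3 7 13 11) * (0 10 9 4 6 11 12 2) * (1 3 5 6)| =40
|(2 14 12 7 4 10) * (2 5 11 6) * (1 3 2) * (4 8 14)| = |(1 3 2 4 10 5 11 6)(7 8 14 12)| = 8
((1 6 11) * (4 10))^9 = (11)(4 10) = [0, 1, 2, 3, 10, 5, 6, 7, 8, 9, 4, 11]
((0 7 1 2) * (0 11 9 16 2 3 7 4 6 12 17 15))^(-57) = (0 12)(2 16 9 11)(4 17)(6 15) = [12, 1, 16, 3, 17, 5, 15, 7, 8, 11, 10, 2, 0, 13, 14, 6, 9, 4]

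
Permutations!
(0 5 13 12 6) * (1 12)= [5, 12, 2, 3, 4, 13, 0, 7, 8, 9, 10, 11, 6, 1]= (0 5 13 1 12 6)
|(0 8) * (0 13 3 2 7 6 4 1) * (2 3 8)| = 6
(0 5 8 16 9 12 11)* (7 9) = (0 5 8 16 7 9 12 11) = [5, 1, 2, 3, 4, 8, 6, 9, 16, 12, 10, 0, 11, 13, 14, 15, 7]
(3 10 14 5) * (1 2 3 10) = [0, 2, 3, 1, 4, 10, 6, 7, 8, 9, 14, 11, 12, 13, 5] = (1 2 3)(5 10 14)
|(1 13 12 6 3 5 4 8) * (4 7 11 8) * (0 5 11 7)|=|(0 5)(1 13 12 6 3 11 8)|=14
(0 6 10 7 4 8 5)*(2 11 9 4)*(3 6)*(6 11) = [3, 1, 6, 11, 8, 0, 10, 2, 5, 4, 7, 9] = (0 3 11 9 4 8 5)(2 6 10 7)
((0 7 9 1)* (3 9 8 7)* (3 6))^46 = (0 6 3 9 1) = [6, 0, 2, 9, 4, 5, 3, 7, 8, 1]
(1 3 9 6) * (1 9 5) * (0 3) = [3, 0, 2, 5, 4, 1, 9, 7, 8, 6] = (0 3 5 1)(6 9)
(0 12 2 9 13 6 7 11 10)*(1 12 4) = [4, 12, 9, 3, 1, 5, 7, 11, 8, 13, 0, 10, 2, 6] = (0 4 1 12 2 9 13 6 7 11 10)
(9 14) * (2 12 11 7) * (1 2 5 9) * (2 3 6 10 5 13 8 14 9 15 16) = [0, 3, 12, 6, 4, 15, 10, 13, 14, 9, 5, 7, 11, 8, 1, 16, 2] = (1 3 6 10 5 15 16 2 12 11 7 13 8 14)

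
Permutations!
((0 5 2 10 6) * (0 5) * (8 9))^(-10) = (2 6)(5 10) = [0, 1, 6, 3, 4, 10, 2, 7, 8, 9, 5]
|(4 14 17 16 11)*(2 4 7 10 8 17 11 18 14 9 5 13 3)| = 24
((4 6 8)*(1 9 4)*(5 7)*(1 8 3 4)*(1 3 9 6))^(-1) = [0, 4, 2, 9, 3, 7, 1, 5, 8, 6] = (1 4 3 9 6)(5 7)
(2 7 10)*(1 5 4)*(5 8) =(1 8 5 4)(2 7 10) =[0, 8, 7, 3, 1, 4, 6, 10, 5, 9, 2]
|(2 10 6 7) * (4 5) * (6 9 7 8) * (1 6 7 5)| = |(1 6 8 7 2 10 9 5 4)| = 9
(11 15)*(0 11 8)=(0 11 15 8)=[11, 1, 2, 3, 4, 5, 6, 7, 0, 9, 10, 15, 12, 13, 14, 8]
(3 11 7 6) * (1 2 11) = [0, 2, 11, 1, 4, 5, 3, 6, 8, 9, 10, 7] = (1 2 11 7 6 3)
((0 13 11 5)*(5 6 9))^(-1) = [5, 1, 2, 3, 4, 9, 11, 7, 8, 6, 10, 13, 12, 0] = (0 5 9 6 11 13)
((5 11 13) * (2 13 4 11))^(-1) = [0, 1, 5, 3, 11, 13, 6, 7, 8, 9, 10, 4, 12, 2] = (2 5 13)(4 11)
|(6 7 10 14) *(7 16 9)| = 6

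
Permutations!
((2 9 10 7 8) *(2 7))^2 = (2 10 9) = [0, 1, 10, 3, 4, 5, 6, 7, 8, 2, 9]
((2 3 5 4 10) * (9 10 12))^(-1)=(2 10 9 12 4 5 3)=[0, 1, 10, 2, 5, 3, 6, 7, 8, 12, 9, 11, 4]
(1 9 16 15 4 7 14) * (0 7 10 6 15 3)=(0 7 14 1 9 16 3)(4 10 6 15)=[7, 9, 2, 0, 10, 5, 15, 14, 8, 16, 6, 11, 12, 13, 1, 4, 3]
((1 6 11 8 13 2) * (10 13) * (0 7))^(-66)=(1 10 6 13 11 2 8)=[0, 10, 8, 3, 4, 5, 13, 7, 1, 9, 6, 2, 12, 11]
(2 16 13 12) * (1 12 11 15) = (1 12 2 16 13 11 15) = [0, 12, 16, 3, 4, 5, 6, 7, 8, 9, 10, 15, 2, 11, 14, 1, 13]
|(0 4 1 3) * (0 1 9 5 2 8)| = |(0 4 9 5 2 8)(1 3)| = 6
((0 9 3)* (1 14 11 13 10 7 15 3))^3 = (0 14 10 3 1 13 15 9 11 7) = [14, 13, 2, 1, 4, 5, 6, 0, 8, 11, 3, 7, 12, 15, 10, 9]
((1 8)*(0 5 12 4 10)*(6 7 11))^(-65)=(12)(1 8)(6 7 11)=[0, 8, 2, 3, 4, 5, 7, 11, 1, 9, 10, 6, 12]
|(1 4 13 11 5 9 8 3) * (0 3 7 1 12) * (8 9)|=|(0 3 12)(1 4 13 11 5 8 7)|=21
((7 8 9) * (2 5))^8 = (7 9 8) = [0, 1, 2, 3, 4, 5, 6, 9, 7, 8]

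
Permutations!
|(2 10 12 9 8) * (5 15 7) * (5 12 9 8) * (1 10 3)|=|(1 10 9 5 15 7 12 8 2 3)|=10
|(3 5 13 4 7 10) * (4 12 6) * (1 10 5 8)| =|(1 10 3 8)(4 7 5 13 12 6)| =12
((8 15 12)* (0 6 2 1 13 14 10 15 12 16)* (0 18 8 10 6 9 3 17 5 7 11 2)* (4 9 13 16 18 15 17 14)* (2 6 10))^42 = (18)(0 10)(3 11)(4 5)(6 14)(7 9)(13 17) = [10, 1, 2, 11, 5, 4, 14, 9, 8, 7, 0, 3, 12, 17, 6, 15, 16, 13, 18]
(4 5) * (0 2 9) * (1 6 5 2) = (0 1 6 5 4 2 9) = [1, 6, 9, 3, 2, 4, 5, 7, 8, 0]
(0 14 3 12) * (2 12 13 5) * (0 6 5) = [14, 1, 12, 13, 4, 2, 5, 7, 8, 9, 10, 11, 6, 0, 3] = (0 14 3 13)(2 12 6 5)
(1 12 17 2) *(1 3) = (1 12 17 2 3) = [0, 12, 3, 1, 4, 5, 6, 7, 8, 9, 10, 11, 17, 13, 14, 15, 16, 2]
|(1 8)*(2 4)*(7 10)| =|(1 8)(2 4)(7 10)| =2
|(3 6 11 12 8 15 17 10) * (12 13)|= 9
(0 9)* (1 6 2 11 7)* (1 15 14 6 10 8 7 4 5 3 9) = [1, 10, 11, 9, 5, 3, 2, 15, 7, 0, 8, 4, 12, 13, 6, 14] = (0 1 10 8 7 15 14 6 2 11 4 5 3 9)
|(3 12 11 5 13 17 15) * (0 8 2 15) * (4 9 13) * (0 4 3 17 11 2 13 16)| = 13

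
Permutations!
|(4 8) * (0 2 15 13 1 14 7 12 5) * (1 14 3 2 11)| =22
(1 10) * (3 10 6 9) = (1 6 9 3 10) = [0, 6, 2, 10, 4, 5, 9, 7, 8, 3, 1]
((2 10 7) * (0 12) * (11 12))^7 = (0 11 12)(2 10 7) = [11, 1, 10, 3, 4, 5, 6, 2, 8, 9, 7, 12, 0]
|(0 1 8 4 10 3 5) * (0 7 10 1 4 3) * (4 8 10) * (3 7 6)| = 6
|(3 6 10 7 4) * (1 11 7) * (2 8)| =14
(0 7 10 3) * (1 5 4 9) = (0 7 10 3)(1 5 4 9) = [7, 5, 2, 0, 9, 4, 6, 10, 8, 1, 3]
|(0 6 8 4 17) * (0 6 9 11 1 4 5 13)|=|(0 9 11 1 4 17 6 8 5 13)|=10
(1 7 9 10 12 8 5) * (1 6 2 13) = (1 7 9 10 12 8 5 6 2 13) = [0, 7, 13, 3, 4, 6, 2, 9, 5, 10, 12, 11, 8, 1]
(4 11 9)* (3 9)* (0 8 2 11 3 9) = [8, 1, 11, 0, 3, 5, 6, 7, 2, 4, 10, 9] = (0 8 2 11 9 4 3)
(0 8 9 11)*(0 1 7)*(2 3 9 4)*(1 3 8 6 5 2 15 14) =(0 6 5 2 8 4 15 14 1 7)(3 9 11) =[6, 7, 8, 9, 15, 2, 5, 0, 4, 11, 10, 3, 12, 13, 1, 14]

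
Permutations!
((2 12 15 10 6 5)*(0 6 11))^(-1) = [11, 1, 5, 3, 4, 6, 0, 7, 8, 9, 15, 10, 2, 13, 14, 12] = (0 11 10 15 12 2 5 6)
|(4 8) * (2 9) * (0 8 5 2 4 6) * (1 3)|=12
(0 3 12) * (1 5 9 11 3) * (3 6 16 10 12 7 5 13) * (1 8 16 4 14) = [8, 13, 2, 7, 14, 9, 4, 5, 16, 11, 12, 6, 0, 3, 1, 15, 10] = (0 8 16 10 12)(1 13 3 7 5 9 11 6 4 14)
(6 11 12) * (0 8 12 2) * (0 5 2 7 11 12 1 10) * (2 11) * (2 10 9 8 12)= (0 12 6 2 5 11 7 10)(1 9 8)= [12, 9, 5, 3, 4, 11, 2, 10, 1, 8, 0, 7, 6]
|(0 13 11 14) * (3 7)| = 4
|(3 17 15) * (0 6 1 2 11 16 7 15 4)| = |(0 6 1 2 11 16 7 15 3 17 4)| = 11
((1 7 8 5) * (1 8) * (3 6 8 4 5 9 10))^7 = [0, 7, 2, 8, 5, 4, 9, 1, 10, 3, 6] = (1 7)(3 8 10 6 9)(4 5)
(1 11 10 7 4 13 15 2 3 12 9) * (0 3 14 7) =(0 3 12 9 1 11 10)(2 14 7 4 13 15) =[3, 11, 14, 12, 13, 5, 6, 4, 8, 1, 0, 10, 9, 15, 7, 2]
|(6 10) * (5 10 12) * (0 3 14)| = 12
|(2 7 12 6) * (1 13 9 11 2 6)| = 7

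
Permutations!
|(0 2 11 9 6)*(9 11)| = |(11)(0 2 9 6)| = 4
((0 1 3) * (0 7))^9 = (0 1 3 7) = [1, 3, 2, 7, 4, 5, 6, 0]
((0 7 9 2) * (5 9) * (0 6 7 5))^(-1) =(0 7 6 2 9 5) =[7, 1, 9, 3, 4, 0, 2, 6, 8, 5]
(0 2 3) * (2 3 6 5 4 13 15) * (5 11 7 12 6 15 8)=(0 3)(2 15)(4 13 8 5)(6 11 7 12)=[3, 1, 15, 0, 13, 4, 11, 12, 5, 9, 10, 7, 6, 8, 14, 2]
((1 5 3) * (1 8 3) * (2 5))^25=(1 2 5)(3 8)=[0, 2, 5, 8, 4, 1, 6, 7, 3]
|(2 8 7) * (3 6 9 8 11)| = |(2 11 3 6 9 8 7)| = 7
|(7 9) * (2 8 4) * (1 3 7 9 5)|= |(9)(1 3 7 5)(2 8 4)|= 12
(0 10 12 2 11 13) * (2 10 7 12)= [7, 1, 11, 3, 4, 5, 6, 12, 8, 9, 2, 13, 10, 0]= (0 7 12 10 2 11 13)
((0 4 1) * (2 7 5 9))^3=[0, 1, 9, 3, 4, 7, 6, 2, 8, 5]=(2 9 5 7)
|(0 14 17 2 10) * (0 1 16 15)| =|(0 14 17 2 10 1 16 15)| =8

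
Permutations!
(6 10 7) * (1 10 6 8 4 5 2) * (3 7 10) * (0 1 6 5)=(10)(0 1 3 7 8 4)(2 6 5)=[1, 3, 6, 7, 0, 2, 5, 8, 4, 9, 10]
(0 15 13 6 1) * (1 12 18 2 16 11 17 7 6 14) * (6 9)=[15, 0, 16, 3, 4, 5, 12, 9, 8, 6, 10, 17, 18, 14, 1, 13, 11, 7, 2]=(0 15 13 14 1)(2 16 11 17 7 9 6 12 18)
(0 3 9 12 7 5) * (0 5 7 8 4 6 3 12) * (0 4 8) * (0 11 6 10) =(0 12 11 6 3 9 4 10) =[12, 1, 2, 9, 10, 5, 3, 7, 8, 4, 0, 6, 11]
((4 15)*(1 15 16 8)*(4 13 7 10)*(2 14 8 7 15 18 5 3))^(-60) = (1 3 8 5 14 18 2) = [0, 3, 1, 8, 4, 14, 6, 7, 5, 9, 10, 11, 12, 13, 18, 15, 16, 17, 2]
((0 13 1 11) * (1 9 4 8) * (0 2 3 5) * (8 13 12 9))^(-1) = [5, 8, 11, 2, 9, 3, 6, 7, 13, 12, 10, 1, 0, 4] = (0 5 3 2 11 1 8 13 4 9 12)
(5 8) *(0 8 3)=(0 8 5 3)=[8, 1, 2, 0, 4, 3, 6, 7, 5]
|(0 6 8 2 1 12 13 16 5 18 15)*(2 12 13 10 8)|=|(0 6 2 1 13 16 5 18 15)(8 12 10)|=9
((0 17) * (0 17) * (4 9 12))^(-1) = [0, 1, 2, 3, 12, 5, 6, 7, 8, 4, 10, 11, 9, 13, 14, 15, 16, 17] = (17)(4 12 9)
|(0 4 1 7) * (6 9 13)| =12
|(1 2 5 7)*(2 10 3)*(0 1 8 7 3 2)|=6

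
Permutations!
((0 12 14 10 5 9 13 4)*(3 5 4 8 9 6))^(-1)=(0 4 10 14 12)(3 6 5)(8 13 9)=[4, 1, 2, 6, 10, 3, 5, 7, 13, 8, 14, 11, 0, 9, 12]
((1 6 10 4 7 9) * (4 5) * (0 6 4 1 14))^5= [4, 0, 2, 3, 6, 14, 7, 10, 8, 5, 9, 11, 12, 13, 1]= (0 4 6 7 10 9 5 14 1)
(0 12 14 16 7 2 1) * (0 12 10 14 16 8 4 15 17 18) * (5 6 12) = (0 10 14 8 4 15 17 18)(1 5 6 12 16 7 2) = [10, 5, 1, 3, 15, 6, 12, 2, 4, 9, 14, 11, 16, 13, 8, 17, 7, 18, 0]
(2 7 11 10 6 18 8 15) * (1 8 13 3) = (1 8 15 2 7 11 10 6 18 13 3) = [0, 8, 7, 1, 4, 5, 18, 11, 15, 9, 6, 10, 12, 3, 14, 2, 16, 17, 13]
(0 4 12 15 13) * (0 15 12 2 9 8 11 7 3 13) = [4, 1, 9, 13, 2, 5, 6, 3, 11, 8, 10, 7, 12, 15, 14, 0] = (0 4 2 9 8 11 7 3 13 15)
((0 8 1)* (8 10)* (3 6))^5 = (0 10 8 1)(3 6) = [10, 0, 2, 6, 4, 5, 3, 7, 1, 9, 8]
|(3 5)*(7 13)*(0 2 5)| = 4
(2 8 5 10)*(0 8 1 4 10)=[8, 4, 1, 3, 10, 0, 6, 7, 5, 9, 2]=(0 8 5)(1 4 10 2)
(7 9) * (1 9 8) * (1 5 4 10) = (1 9 7 8 5 4 10) = [0, 9, 2, 3, 10, 4, 6, 8, 5, 7, 1]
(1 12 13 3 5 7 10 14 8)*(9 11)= [0, 12, 2, 5, 4, 7, 6, 10, 1, 11, 14, 9, 13, 3, 8]= (1 12 13 3 5 7 10 14 8)(9 11)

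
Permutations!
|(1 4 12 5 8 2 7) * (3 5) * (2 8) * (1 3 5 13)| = 8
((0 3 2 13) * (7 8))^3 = [13, 1, 3, 0, 4, 5, 6, 8, 7, 9, 10, 11, 12, 2] = (0 13 2 3)(7 8)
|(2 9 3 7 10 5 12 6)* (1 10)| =9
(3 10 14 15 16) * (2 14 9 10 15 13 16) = [0, 1, 14, 15, 4, 5, 6, 7, 8, 10, 9, 11, 12, 16, 13, 2, 3] = (2 14 13 16 3 15)(9 10)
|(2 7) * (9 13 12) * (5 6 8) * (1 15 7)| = 12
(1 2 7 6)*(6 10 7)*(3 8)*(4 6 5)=(1 2 5 4 6)(3 8)(7 10)=[0, 2, 5, 8, 6, 4, 1, 10, 3, 9, 7]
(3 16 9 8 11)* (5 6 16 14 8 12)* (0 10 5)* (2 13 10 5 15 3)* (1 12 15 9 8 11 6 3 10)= (0 5 3 14 11 2 13 1 12)(6 16 8)(9 15 10)= [5, 12, 13, 14, 4, 3, 16, 7, 6, 15, 9, 2, 0, 1, 11, 10, 8]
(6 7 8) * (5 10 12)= (5 10 12)(6 7 8)= [0, 1, 2, 3, 4, 10, 7, 8, 6, 9, 12, 11, 5]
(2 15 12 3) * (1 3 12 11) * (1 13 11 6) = (1 3 2 15 6)(11 13) = [0, 3, 15, 2, 4, 5, 1, 7, 8, 9, 10, 13, 12, 11, 14, 6]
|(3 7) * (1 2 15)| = |(1 2 15)(3 7)| = 6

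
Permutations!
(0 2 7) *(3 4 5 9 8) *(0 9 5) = (0 2 7 9 8 3 4) = [2, 1, 7, 4, 0, 5, 6, 9, 3, 8]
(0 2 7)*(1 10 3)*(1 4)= (0 2 7)(1 10 3 4)= [2, 10, 7, 4, 1, 5, 6, 0, 8, 9, 3]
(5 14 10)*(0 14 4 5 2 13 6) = (0 14 10 2 13 6)(4 5) = [14, 1, 13, 3, 5, 4, 0, 7, 8, 9, 2, 11, 12, 6, 10]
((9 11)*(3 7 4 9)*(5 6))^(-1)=(3 11 9 4 7)(5 6)=[0, 1, 2, 11, 7, 6, 5, 3, 8, 4, 10, 9]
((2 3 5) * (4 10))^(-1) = (2 5 3)(4 10) = [0, 1, 5, 2, 10, 3, 6, 7, 8, 9, 4]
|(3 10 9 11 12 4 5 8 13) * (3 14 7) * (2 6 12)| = 13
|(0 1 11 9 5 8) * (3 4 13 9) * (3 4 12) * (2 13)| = |(0 1 11 4 2 13 9 5 8)(3 12)| = 18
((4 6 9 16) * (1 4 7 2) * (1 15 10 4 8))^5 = [0, 8, 9, 3, 2, 5, 15, 6, 1, 10, 7, 11, 12, 13, 14, 16, 4] = (1 8)(2 9 10 7 6 15 16 4)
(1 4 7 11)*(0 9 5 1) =(0 9 5 1 4 7 11) =[9, 4, 2, 3, 7, 1, 6, 11, 8, 5, 10, 0]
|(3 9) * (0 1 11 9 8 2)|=|(0 1 11 9 3 8 2)|=7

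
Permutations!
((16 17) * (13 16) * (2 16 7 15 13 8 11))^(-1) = (2 11 8 17 16)(7 13 15) = [0, 1, 11, 3, 4, 5, 6, 13, 17, 9, 10, 8, 12, 15, 14, 7, 2, 16]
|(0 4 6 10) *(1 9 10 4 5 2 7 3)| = |(0 5 2 7 3 1 9 10)(4 6)| = 8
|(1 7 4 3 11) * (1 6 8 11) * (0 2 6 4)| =9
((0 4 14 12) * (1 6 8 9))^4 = (14) = [0, 1, 2, 3, 4, 5, 6, 7, 8, 9, 10, 11, 12, 13, 14]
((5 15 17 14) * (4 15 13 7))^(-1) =[0, 1, 2, 3, 7, 14, 6, 13, 8, 9, 10, 11, 12, 5, 17, 4, 16, 15] =(4 7 13 5 14 17 15)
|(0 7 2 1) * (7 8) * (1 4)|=|(0 8 7 2 4 1)|=6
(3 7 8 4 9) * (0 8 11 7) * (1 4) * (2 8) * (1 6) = [2, 4, 8, 0, 9, 5, 1, 11, 6, 3, 10, 7] = (0 2 8 6 1 4 9 3)(7 11)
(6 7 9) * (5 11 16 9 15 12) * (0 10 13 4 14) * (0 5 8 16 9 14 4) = (0 10 13)(5 11 9 6 7 15 12 8 16 14) = [10, 1, 2, 3, 4, 11, 7, 15, 16, 6, 13, 9, 8, 0, 5, 12, 14]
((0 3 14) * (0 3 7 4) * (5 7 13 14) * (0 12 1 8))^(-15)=(0 7)(1 3)(4 13)(5 8)(12 14)=[7, 3, 2, 1, 13, 8, 6, 0, 5, 9, 10, 11, 14, 4, 12]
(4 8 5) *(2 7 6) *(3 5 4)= (2 7 6)(3 5)(4 8)= [0, 1, 7, 5, 8, 3, 2, 6, 4]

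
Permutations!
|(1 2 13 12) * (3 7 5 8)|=|(1 2 13 12)(3 7 5 8)|=4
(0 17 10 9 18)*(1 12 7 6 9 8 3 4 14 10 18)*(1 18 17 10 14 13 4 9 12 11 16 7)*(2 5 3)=[10, 11, 5, 9, 13, 3, 12, 6, 2, 18, 8, 16, 1, 4, 14, 15, 7, 17, 0]=(0 10 8 2 5 3 9 18)(1 11 16 7 6 12)(4 13)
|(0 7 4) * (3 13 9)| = |(0 7 4)(3 13 9)| = 3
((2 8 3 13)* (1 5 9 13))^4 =(1 2 5 8 9 3 13) =[0, 2, 5, 13, 4, 8, 6, 7, 9, 3, 10, 11, 12, 1]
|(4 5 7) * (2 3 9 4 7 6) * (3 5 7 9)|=3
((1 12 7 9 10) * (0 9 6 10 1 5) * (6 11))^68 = (0 11 9 6 1 10 12 5 7) = [11, 10, 2, 3, 4, 7, 1, 0, 8, 6, 12, 9, 5]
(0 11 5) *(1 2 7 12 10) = (0 11 5)(1 2 7 12 10) = [11, 2, 7, 3, 4, 0, 6, 12, 8, 9, 1, 5, 10]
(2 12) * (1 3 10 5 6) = [0, 3, 12, 10, 4, 6, 1, 7, 8, 9, 5, 11, 2] = (1 3 10 5 6)(2 12)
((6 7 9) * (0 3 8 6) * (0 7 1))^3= [6, 8, 2, 1, 4, 5, 3, 9, 0, 7]= (0 6 3 1 8)(7 9)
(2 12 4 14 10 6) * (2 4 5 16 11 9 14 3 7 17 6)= [0, 1, 12, 7, 3, 16, 4, 17, 8, 14, 2, 9, 5, 13, 10, 15, 11, 6]= (2 12 5 16 11 9 14 10)(3 7 17 6 4)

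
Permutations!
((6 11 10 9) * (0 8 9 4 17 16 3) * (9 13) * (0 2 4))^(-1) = [10, 1, 3, 16, 2, 5, 9, 7, 0, 13, 11, 6, 12, 8, 14, 15, 17, 4] = (0 10 11 6 9 13 8)(2 3 16 17 4)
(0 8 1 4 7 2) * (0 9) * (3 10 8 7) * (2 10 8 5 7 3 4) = (0 3 8 1 2 9)(5 7 10) = [3, 2, 9, 8, 4, 7, 6, 10, 1, 0, 5]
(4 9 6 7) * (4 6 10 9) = (6 7)(9 10) = [0, 1, 2, 3, 4, 5, 7, 6, 8, 10, 9]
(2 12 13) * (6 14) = [0, 1, 12, 3, 4, 5, 14, 7, 8, 9, 10, 11, 13, 2, 6] = (2 12 13)(6 14)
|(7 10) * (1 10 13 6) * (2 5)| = 10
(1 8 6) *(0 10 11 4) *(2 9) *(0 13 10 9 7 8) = (0 9 2 7 8 6 1)(4 13 10 11) = [9, 0, 7, 3, 13, 5, 1, 8, 6, 2, 11, 4, 12, 10]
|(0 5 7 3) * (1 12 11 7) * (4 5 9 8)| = |(0 9 8 4 5 1 12 11 7 3)| = 10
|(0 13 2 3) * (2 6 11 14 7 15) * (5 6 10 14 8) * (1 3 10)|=|(0 13 1 3)(2 10 14 7 15)(5 6 11 8)|=20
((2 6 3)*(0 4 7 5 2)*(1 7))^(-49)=(0 3 6 2 5 7 1 4)=[3, 4, 5, 6, 0, 7, 2, 1]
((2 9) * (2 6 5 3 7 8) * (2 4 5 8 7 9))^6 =(9) =[0, 1, 2, 3, 4, 5, 6, 7, 8, 9]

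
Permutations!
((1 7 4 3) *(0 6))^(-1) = (0 6)(1 3 4 7) = [6, 3, 2, 4, 7, 5, 0, 1]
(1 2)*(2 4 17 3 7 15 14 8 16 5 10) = (1 4 17 3 7 15 14 8 16 5 10 2) = [0, 4, 1, 7, 17, 10, 6, 15, 16, 9, 2, 11, 12, 13, 8, 14, 5, 3]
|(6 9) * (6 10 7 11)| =|(6 9 10 7 11)| =5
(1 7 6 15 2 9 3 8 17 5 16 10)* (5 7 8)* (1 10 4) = (1 8 17 7 6 15 2 9 3 5 16 4) = [0, 8, 9, 5, 1, 16, 15, 6, 17, 3, 10, 11, 12, 13, 14, 2, 4, 7]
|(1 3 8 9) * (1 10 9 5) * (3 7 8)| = 4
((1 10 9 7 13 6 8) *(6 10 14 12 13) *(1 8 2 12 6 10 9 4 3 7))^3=(1 2 9 6 13 14 12)(3 4 10 7)=[0, 2, 9, 4, 10, 5, 13, 3, 8, 6, 7, 11, 1, 14, 12]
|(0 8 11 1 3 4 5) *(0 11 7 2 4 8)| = 8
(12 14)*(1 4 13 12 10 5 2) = [0, 4, 1, 3, 13, 2, 6, 7, 8, 9, 5, 11, 14, 12, 10] = (1 4 13 12 14 10 5 2)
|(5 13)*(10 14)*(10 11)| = |(5 13)(10 14 11)| = 6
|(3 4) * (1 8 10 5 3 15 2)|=|(1 8 10 5 3 4 15 2)|=8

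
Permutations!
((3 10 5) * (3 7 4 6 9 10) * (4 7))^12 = [0, 1, 2, 3, 9, 6, 10, 7, 8, 5, 4] = (4 9 5 6 10)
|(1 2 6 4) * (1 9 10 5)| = 7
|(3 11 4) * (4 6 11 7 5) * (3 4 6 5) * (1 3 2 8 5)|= 8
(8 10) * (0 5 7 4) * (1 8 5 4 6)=[4, 8, 2, 3, 0, 7, 1, 6, 10, 9, 5]=(0 4)(1 8 10 5 7 6)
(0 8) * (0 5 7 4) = (0 8 5 7 4) = [8, 1, 2, 3, 0, 7, 6, 4, 5]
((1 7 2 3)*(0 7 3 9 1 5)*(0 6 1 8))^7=(0 2 8 7 9)(1 6 5 3)=[2, 6, 8, 1, 4, 3, 5, 9, 7, 0]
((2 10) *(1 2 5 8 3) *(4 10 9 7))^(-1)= [0, 3, 1, 8, 7, 10, 6, 9, 5, 2, 4]= (1 3 8 5 10 4 7 9 2)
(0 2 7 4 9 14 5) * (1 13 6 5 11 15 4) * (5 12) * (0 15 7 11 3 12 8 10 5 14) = (0 2 11 7 1 13 6 8 10 5 15 4 9)(3 12 14) = [2, 13, 11, 12, 9, 15, 8, 1, 10, 0, 5, 7, 14, 6, 3, 4]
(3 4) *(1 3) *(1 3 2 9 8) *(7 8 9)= (9)(1 2 7 8)(3 4)= [0, 2, 7, 4, 3, 5, 6, 8, 1, 9]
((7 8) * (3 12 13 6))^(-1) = (3 6 13 12)(7 8) = [0, 1, 2, 6, 4, 5, 13, 8, 7, 9, 10, 11, 3, 12]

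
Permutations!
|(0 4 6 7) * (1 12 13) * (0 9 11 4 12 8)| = 5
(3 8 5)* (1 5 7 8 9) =[0, 5, 2, 9, 4, 3, 6, 8, 7, 1] =(1 5 3 9)(7 8)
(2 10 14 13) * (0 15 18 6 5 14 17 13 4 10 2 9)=(0 15 18 6 5 14 4 10 17 13 9)=[15, 1, 2, 3, 10, 14, 5, 7, 8, 0, 17, 11, 12, 9, 4, 18, 16, 13, 6]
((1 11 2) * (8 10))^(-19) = (1 2 11)(8 10) = [0, 2, 11, 3, 4, 5, 6, 7, 10, 9, 8, 1]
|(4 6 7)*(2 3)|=|(2 3)(4 6 7)|=6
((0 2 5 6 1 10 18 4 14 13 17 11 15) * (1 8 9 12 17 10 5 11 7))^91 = [15, 8, 0, 3, 14, 9, 12, 6, 17, 7, 18, 2, 1, 10, 13, 11, 16, 5, 4] = (0 15 11 2)(1 8 17 5 9 7 6 12)(4 14 13 10 18)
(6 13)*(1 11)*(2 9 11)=[0, 2, 9, 3, 4, 5, 13, 7, 8, 11, 10, 1, 12, 6]=(1 2 9 11)(6 13)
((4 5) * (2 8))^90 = (8) = [0, 1, 2, 3, 4, 5, 6, 7, 8]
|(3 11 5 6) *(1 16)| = 4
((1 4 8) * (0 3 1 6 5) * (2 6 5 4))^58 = (0 1 6 8)(2 4 5 3) = [1, 6, 4, 2, 5, 3, 8, 7, 0]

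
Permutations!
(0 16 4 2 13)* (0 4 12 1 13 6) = [16, 13, 6, 3, 2, 5, 0, 7, 8, 9, 10, 11, 1, 4, 14, 15, 12] = (0 16 12 1 13 4 2 6)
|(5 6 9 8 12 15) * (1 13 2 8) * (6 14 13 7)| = 28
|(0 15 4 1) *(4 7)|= 5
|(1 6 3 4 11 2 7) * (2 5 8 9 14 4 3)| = 12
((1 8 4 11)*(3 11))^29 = (1 11 3 4 8) = [0, 11, 2, 4, 8, 5, 6, 7, 1, 9, 10, 3]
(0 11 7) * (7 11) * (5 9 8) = (11)(0 7)(5 9 8) = [7, 1, 2, 3, 4, 9, 6, 0, 5, 8, 10, 11]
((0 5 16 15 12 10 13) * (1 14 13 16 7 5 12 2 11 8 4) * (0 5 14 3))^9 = [1, 8, 16, 4, 11, 7, 6, 14, 2, 9, 0, 15, 3, 5, 13, 10, 12] = (0 1 8 2 16 12 3 4 11 15 10)(5 7 14 13)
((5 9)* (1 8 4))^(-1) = (1 4 8)(5 9) = [0, 4, 2, 3, 8, 9, 6, 7, 1, 5]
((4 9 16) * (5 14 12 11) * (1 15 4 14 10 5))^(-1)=[0, 11, 2, 3, 15, 10, 6, 7, 8, 4, 5, 12, 14, 13, 16, 1, 9]=(1 11 12 14 16 9 4 15)(5 10)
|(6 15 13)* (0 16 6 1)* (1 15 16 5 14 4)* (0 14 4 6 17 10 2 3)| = 22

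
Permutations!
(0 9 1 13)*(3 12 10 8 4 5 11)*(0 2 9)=(1 13 2 9)(3 12 10 8 4 5 11)=[0, 13, 9, 12, 5, 11, 6, 7, 4, 1, 8, 3, 10, 2]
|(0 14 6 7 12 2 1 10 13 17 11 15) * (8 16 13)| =|(0 14 6 7 12 2 1 10 8 16 13 17 11 15)| =14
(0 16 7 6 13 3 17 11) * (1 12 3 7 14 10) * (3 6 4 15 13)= (0 16 14 10 1 12 6 3 17 11)(4 15 13 7)= [16, 12, 2, 17, 15, 5, 3, 4, 8, 9, 1, 0, 6, 7, 10, 13, 14, 11]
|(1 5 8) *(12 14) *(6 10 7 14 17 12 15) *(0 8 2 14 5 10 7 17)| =6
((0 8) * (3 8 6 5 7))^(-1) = (0 8 3 7 5 6) = [8, 1, 2, 7, 4, 6, 0, 5, 3]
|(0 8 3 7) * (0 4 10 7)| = 3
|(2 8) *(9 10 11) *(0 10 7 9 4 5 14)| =6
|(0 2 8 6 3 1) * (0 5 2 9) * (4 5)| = 14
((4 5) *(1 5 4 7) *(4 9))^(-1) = [0, 7, 2, 3, 9, 1, 6, 5, 8, 4] = (1 7 5)(4 9)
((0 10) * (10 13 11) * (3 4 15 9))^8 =[0, 1, 2, 3, 4, 5, 6, 7, 8, 9, 10, 11, 12, 13, 14, 15] =(15)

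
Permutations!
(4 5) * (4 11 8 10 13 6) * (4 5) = [0, 1, 2, 3, 4, 11, 5, 7, 10, 9, 13, 8, 12, 6] = (5 11 8 10 13 6)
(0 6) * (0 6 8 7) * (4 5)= (0 8 7)(4 5)= [8, 1, 2, 3, 5, 4, 6, 0, 7]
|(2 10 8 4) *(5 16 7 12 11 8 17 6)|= |(2 10 17 6 5 16 7 12 11 8 4)|= 11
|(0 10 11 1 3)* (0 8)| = |(0 10 11 1 3 8)| = 6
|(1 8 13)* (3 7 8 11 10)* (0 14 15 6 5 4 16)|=7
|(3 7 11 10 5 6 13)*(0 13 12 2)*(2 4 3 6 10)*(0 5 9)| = 12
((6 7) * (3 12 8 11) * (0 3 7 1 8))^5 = (0 12 3) = [12, 1, 2, 0, 4, 5, 6, 7, 8, 9, 10, 11, 3]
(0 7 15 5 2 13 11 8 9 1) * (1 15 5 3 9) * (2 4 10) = (0 7 5 4 10 2 13 11 8 1)(3 9 15) = [7, 0, 13, 9, 10, 4, 6, 5, 1, 15, 2, 8, 12, 11, 14, 3]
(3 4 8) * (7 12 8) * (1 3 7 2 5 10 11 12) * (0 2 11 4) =(0 2 5 10 4 11 12 8 7 1 3) =[2, 3, 5, 0, 11, 10, 6, 1, 7, 9, 4, 12, 8]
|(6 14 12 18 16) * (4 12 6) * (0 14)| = |(0 14 6)(4 12 18 16)| = 12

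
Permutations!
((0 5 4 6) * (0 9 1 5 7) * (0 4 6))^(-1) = (0 4 7)(1 9 6 5) = [4, 9, 2, 3, 7, 1, 5, 0, 8, 6]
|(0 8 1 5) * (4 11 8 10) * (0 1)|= 10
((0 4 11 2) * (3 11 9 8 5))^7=(0 2 11 3 5 8 9 4)=[2, 1, 11, 5, 0, 8, 6, 7, 9, 4, 10, 3]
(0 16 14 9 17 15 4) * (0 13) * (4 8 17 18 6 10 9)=(0 16 14 4 13)(6 10 9 18)(8 17 15)=[16, 1, 2, 3, 13, 5, 10, 7, 17, 18, 9, 11, 12, 0, 4, 8, 14, 15, 6]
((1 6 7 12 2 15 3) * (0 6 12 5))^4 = (1 3 15 2 12) = [0, 3, 12, 15, 4, 5, 6, 7, 8, 9, 10, 11, 1, 13, 14, 2]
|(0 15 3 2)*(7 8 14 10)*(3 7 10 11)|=|(0 15 7 8 14 11 3 2)|=8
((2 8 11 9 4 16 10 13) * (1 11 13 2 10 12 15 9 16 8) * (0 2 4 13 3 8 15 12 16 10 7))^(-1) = (16)(0 7 13 9 15 4 10 11 1 2)(3 8) = [7, 2, 0, 8, 10, 5, 6, 13, 3, 15, 11, 1, 12, 9, 14, 4, 16]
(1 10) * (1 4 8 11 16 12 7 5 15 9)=[0, 10, 2, 3, 8, 15, 6, 5, 11, 1, 4, 16, 7, 13, 14, 9, 12]=(1 10 4 8 11 16 12 7 5 15 9)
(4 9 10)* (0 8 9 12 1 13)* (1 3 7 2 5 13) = (0 8 9 10 4 12 3 7 2 5 13) = [8, 1, 5, 7, 12, 13, 6, 2, 9, 10, 4, 11, 3, 0]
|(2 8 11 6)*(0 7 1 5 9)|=20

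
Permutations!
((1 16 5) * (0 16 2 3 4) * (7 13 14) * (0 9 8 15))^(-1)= [15, 5, 1, 2, 3, 16, 6, 14, 9, 4, 10, 11, 12, 7, 13, 8, 0]= (0 15 8 9 4 3 2 1 5 16)(7 14 13)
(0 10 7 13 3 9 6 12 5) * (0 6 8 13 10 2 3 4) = (0 2 3 9 8 13 4)(5 6 12)(7 10) = [2, 1, 3, 9, 0, 6, 12, 10, 13, 8, 7, 11, 5, 4]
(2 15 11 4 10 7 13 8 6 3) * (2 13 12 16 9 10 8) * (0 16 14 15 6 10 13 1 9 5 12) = [16, 9, 6, 1, 8, 12, 3, 0, 10, 13, 7, 4, 14, 2, 15, 11, 5] = (0 16 5 12 14 15 11 4 8 10 7)(1 9 13 2 6 3)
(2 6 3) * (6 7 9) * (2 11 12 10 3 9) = (2 7)(3 11 12 10)(6 9) = [0, 1, 7, 11, 4, 5, 9, 2, 8, 6, 3, 12, 10]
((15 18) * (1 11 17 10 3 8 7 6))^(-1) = [0, 6, 2, 10, 4, 5, 7, 8, 3, 9, 17, 1, 12, 13, 14, 18, 16, 11, 15] = (1 6 7 8 3 10 17 11)(15 18)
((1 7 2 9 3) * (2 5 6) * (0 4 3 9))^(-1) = [2, 3, 6, 4, 0, 7, 5, 1, 8, 9] = (9)(0 2 6 5 7 1 3 4)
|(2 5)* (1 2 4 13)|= |(1 2 5 4 13)|= 5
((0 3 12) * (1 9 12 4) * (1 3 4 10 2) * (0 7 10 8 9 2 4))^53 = (1 2)(3 7 8 10 9 4 12) = [0, 2, 1, 7, 12, 5, 6, 8, 10, 4, 9, 11, 3]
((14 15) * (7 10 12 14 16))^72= (16)= [0, 1, 2, 3, 4, 5, 6, 7, 8, 9, 10, 11, 12, 13, 14, 15, 16]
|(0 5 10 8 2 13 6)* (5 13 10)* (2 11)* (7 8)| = 15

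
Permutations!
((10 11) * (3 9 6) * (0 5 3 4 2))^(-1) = (0 2 4 6 9 3 5)(10 11) = [2, 1, 4, 5, 6, 0, 9, 7, 8, 3, 11, 10]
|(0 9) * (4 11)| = 2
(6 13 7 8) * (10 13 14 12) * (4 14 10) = [0, 1, 2, 3, 14, 5, 10, 8, 6, 9, 13, 11, 4, 7, 12] = (4 14 12)(6 10 13 7 8)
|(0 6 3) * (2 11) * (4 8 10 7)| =12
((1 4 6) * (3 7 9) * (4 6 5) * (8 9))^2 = (3 8)(7 9) = [0, 1, 2, 8, 4, 5, 6, 9, 3, 7]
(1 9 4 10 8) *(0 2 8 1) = (0 2 8)(1 9 4 10) = [2, 9, 8, 3, 10, 5, 6, 7, 0, 4, 1]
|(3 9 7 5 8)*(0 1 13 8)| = 8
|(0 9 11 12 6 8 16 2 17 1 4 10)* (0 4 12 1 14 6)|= 30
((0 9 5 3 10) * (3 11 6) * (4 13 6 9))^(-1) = (0 10 3 6 13 4)(5 9 11) = [10, 1, 2, 6, 0, 9, 13, 7, 8, 11, 3, 5, 12, 4]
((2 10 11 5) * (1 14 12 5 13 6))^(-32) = (1 2 6 5 13 12 11 14 10) = [0, 2, 6, 3, 4, 13, 5, 7, 8, 9, 1, 14, 11, 12, 10]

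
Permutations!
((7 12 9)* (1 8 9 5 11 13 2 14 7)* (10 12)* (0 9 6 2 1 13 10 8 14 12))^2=(0 13 14 8 2 5 10 9 1 7 6 12 11)=[13, 7, 5, 3, 4, 10, 12, 6, 2, 1, 9, 0, 11, 14, 8]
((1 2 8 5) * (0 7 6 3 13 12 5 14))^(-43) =(0 7 6 3 13 12 5 1 2 8 14) =[7, 2, 8, 13, 4, 1, 3, 6, 14, 9, 10, 11, 5, 12, 0]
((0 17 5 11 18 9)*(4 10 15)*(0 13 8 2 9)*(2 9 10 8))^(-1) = (0 18 11 5 17)(2 13 9 8 4 15 10) = [18, 1, 13, 3, 15, 17, 6, 7, 4, 8, 2, 5, 12, 9, 14, 10, 16, 0, 11]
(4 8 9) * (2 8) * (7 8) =(2 7 8 9 4) =[0, 1, 7, 3, 2, 5, 6, 8, 9, 4]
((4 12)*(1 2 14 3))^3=[0, 3, 1, 14, 12, 5, 6, 7, 8, 9, 10, 11, 4, 13, 2]=(1 3 14 2)(4 12)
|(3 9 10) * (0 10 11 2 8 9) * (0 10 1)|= |(0 1)(2 8 9 11)(3 10)|= 4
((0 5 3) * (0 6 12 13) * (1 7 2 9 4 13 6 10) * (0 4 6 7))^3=(0 10 5 1 3)(2 12 9 7 6)(4 13)=[10, 3, 12, 0, 13, 1, 2, 6, 8, 7, 5, 11, 9, 4]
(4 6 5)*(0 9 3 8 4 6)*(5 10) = [9, 1, 2, 8, 0, 6, 10, 7, 4, 3, 5] = (0 9 3 8 4)(5 6 10)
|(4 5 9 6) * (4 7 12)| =|(4 5 9 6 7 12)| =6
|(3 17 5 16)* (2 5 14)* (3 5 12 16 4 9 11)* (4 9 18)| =|(2 12 16 5 9 11 3 17 14)(4 18)| =18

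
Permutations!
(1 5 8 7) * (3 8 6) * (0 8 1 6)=(0 8 7 6 3 1 5)=[8, 5, 2, 1, 4, 0, 3, 6, 7]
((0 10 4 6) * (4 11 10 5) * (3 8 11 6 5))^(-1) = (0 6 10 11 8 3)(4 5) = [6, 1, 2, 0, 5, 4, 10, 7, 3, 9, 11, 8]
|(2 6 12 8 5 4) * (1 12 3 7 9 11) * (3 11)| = |(1 12 8 5 4 2 6 11)(3 7 9)| = 24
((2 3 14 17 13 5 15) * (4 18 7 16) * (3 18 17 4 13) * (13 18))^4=(7 16 18)=[0, 1, 2, 3, 4, 5, 6, 16, 8, 9, 10, 11, 12, 13, 14, 15, 18, 17, 7]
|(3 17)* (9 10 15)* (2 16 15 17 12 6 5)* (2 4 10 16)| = |(3 12 6 5 4 10 17)(9 16 15)| = 21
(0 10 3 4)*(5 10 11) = [11, 1, 2, 4, 0, 10, 6, 7, 8, 9, 3, 5] = (0 11 5 10 3 4)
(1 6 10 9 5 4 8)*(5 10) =(1 6 5 4 8)(9 10) =[0, 6, 2, 3, 8, 4, 5, 7, 1, 10, 9]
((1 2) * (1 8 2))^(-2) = [0, 1, 2, 3, 4, 5, 6, 7, 8] = (8)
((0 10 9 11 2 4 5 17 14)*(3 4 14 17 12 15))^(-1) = (17)(0 14 2 11 9 10)(3 15 12 5 4) = [14, 1, 11, 15, 3, 4, 6, 7, 8, 10, 0, 9, 5, 13, 2, 12, 16, 17]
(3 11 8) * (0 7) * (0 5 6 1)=(0 7 5 6 1)(3 11 8)=[7, 0, 2, 11, 4, 6, 1, 5, 3, 9, 10, 8]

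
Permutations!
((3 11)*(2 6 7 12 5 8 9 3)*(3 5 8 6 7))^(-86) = (2 9 11 8 3 12 6 7 5) = [0, 1, 9, 12, 4, 2, 7, 5, 3, 11, 10, 8, 6]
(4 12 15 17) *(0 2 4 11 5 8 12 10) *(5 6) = (0 2 4 10)(5 8 12 15 17 11 6) = [2, 1, 4, 3, 10, 8, 5, 7, 12, 9, 0, 6, 15, 13, 14, 17, 16, 11]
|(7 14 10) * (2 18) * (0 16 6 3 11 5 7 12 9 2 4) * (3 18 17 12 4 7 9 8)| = |(0 16 6 18 7 14 10 4)(2 17 12 8 3 11 5 9)| = 8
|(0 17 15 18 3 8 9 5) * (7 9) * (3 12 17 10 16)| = 8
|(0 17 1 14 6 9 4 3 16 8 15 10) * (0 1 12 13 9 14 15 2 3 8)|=30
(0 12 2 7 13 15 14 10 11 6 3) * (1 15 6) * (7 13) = (0 12 2 13 6 3)(1 15 14 10 11) = [12, 15, 13, 0, 4, 5, 3, 7, 8, 9, 11, 1, 2, 6, 10, 14]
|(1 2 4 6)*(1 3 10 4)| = |(1 2)(3 10 4 6)| = 4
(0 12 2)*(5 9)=(0 12 2)(5 9)=[12, 1, 0, 3, 4, 9, 6, 7, 8, 5, 10, 11, 2]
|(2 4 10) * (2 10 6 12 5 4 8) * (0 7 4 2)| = |(0 7 4 6 12 5 2 8)| = 8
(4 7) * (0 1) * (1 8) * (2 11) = (0 8 1)(2 11)(4 7) = [8, 0, 11, 3, 7, 5, 6, 4, 1, 9, 10, 2]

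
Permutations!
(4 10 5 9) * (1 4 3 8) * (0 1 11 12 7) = [1, 4, 2, 8, 10, 9, 6, 0, 11, 3, 5, 12, 7] = (0 1 4 10 5 9 3 8 11 12 7)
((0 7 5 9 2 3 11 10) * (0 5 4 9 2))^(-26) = [4, 1, 5, 2, 0, 10, 6, 9, 8, 7, 11, 3] = (0 4)(2 5 10 11 3)(7 9)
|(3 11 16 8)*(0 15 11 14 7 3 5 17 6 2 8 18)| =|(0 15 11 16 18)(2 8 5 17 6)(3 14 7)| =15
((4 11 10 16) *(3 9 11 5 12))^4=(3 16)(4 9)(5 11)(10 12)=[0, 1, 2, 16, 9, 11, 6, 7, 8, 4, 12, 5, 10, 13, 14, 15, 3]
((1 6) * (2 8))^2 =(8) =[0, 1, 2, 3, 4, 5, 6, 7, 8]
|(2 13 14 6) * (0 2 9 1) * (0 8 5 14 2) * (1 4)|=|(1 8 5 14 6 9 4)(2 13)|=14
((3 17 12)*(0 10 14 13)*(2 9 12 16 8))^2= (0 14)(2 12 17 8 9 3 16)(10 13)= [14, 1, 12, 16, 4, 5, 6, 7, 9, 3, 13, 11, 17, 10, 0, 15, 2, 8]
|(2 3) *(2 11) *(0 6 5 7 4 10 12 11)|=|(0 6 5 7 4 10 12 11 2 3)|=10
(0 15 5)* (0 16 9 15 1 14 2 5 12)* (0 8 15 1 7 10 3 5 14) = (0 7 10 3 5 16 9 1)(2 14)(8 15 12) = [7, 0, 14, 5, 4, 16, 6, 10, 15, 1, 3, 11, 8, 13, 2, 12, 9]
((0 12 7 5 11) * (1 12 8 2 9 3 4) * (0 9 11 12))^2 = [2, 8, 9, 1, 0, 7, 6, 12, 11, 4, 10, 3, 5] = (0 2 9 4)(1 8 11 3)(5 7 12)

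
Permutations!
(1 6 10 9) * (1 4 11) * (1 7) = (1 6 10 9 4 11 7) = [0, 6, 2, 3, 11, 5, 10, 1, 8, 4, 9, 7]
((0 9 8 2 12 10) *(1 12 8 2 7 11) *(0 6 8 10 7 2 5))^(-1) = (0 5 9)(1 11 7 12)(2 8 6 10) = [5, 11, 8, 3, 4, 9, 10, 12, 6, 0, 2, 7, 1]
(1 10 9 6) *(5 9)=(1 10 5 9 6)=[0, 10, 2, 3, 4, 9, 1, 7, 8, 6, 5]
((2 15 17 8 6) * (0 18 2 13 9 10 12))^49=(0 8 12 17 10 15 9 2 13 18 6)=[8, 1, 13, 3, 4, 5, 0, 7, 12, 2, 15, 11, 17, 18, 14, 9, 16, 10, 6]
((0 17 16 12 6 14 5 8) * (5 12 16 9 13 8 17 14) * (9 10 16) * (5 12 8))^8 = (0 8 14)(5 10 9)(13 17 16) = [8, 1, 2, 3, 4, 10, 6, 7, 14, 5, 9, 11, 12, 17, 0, 15, 13, 16]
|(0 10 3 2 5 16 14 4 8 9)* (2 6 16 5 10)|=10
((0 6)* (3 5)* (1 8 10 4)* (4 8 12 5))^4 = (1 4 3 5 12) = [0, 4, 2, 5, 3, 12, 6, 7, 8, 9, 10, 11, 1]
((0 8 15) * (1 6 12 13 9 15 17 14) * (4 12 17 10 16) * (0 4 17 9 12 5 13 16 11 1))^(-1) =[14, 11, 2, 3, 15, 4, 1, 7, 0, 6, 8, 10, 13, 5, 17, 9, 12, 16] =(0 14 17 16 12 13 5 4 15 9 6 1 11 10 8)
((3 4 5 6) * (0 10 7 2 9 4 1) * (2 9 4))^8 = [3, 6, 7, 5, 9, 2, 4, 0, 8, 10, 1] = (0 3 5 2 7)(1 6 4 9 10)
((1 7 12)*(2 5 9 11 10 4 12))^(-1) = [0, 12, 7, 3, 10, 2, 6, 1, 8, 5, 11, 9, 4] = (1 12 4 10 11 9 5 2 7)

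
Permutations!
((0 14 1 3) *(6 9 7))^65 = [14, 3, 2, 0, 4, 5, 7, 9, 8, 6, 10, 11, 12, 13, 1] = (0 14 1 3)(6 7 9)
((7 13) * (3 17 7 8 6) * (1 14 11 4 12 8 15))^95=(1 15 13 7 17 3 6 8 12 4 11 14)=[0, 15, 2, 6, 11, 5, 8, 17, 12, 9, 10, 14, 4, 7, 1, 13, 16, 3]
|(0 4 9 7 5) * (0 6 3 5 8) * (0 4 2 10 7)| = |(0 2 10 7 8 4 9)(3 5 6)| = 21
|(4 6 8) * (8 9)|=4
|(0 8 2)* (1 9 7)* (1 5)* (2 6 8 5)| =|(0 5 1 9 7 2)(6 8)| =6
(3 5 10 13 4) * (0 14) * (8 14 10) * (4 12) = (0 10 13 12 4 3 5 8 14) = [10, 1, 2, 5, 3, 8, 6, 7, 14, 9, 13, 11, 4, 12, 0]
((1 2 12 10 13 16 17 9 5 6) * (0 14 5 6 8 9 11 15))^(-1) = (0 15 11 17 16 13 10 12 2 1 6 9 8 5 14) = [15, 6, 1, 3, 4, 14, 9, 7, 5, 8, 12, 17, 2, 10, 0, 11, 13, 16]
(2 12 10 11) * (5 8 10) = (2 12 5 8 10 11) = [0, 1, 12, 3, 4, 8, 6, 7, 10, 9, 11, 2, 5]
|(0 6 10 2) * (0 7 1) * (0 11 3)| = 8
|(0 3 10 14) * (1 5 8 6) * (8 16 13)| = 12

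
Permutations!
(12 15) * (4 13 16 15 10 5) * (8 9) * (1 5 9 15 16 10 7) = (16)(1 5 4 13 10 9 8 15 12 7) = [0, 5, 2, 3, 13, 4, 6, 1, 15, 8, 9, 11, 7, 10, 14, 12, 16]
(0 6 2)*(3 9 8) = (0 6 2)(3 9 8) = [6, 1, 0, 9, 4, 5, 2, 7, 3, 8]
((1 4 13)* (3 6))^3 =[0, 1, 2, 6, 4, 5, 3, 7, 8, 9, 10, 11, 12, 13] =(13)(3 6)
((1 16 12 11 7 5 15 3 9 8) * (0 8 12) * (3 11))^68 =(16)(3 12 9) =[0, 1, 2, 12, 4, 5, 6, 7, 8, 3, 10, 11, 9, 13, 14, 15, 16]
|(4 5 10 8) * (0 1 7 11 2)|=20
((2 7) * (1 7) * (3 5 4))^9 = (7) = [0, 1, 2, 3, 4, 5, 6, 7]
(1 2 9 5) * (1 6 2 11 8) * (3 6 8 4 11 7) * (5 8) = (1 7 3 6 2 9 8)(4 11) = [0, 7, 9, 6, 11, 5, 2, 3, 1, 8, 10, 4]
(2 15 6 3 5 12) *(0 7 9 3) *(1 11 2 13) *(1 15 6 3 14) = (0 7 9 14 1 11 2 6)(3 5 12 13 15) = [7, 11, 6, 5, 4, 12, 0, 9, 8, 14, 10, 2, 13, 15, 1, 3]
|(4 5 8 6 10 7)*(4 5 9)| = |(4 9)(5 8 6 10 7)| = 10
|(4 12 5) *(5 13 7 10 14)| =|(4 12 13 7 10 14 5)| =7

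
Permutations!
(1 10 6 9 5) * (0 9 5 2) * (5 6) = (0 9 2)(1 10 5) = [9, 10, 0, 3, 4, 1, 6, 7, 8, 2, 5]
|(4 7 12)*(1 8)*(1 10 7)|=|(1 8 10 7 12 4)|=6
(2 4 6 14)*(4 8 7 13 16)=(2 8 7 13 16 4 6 14)=[0, 1, 8, 3, 6, 5, 14, 13, 7, 9, 10, 11, 12, 16, 2, 15, 4]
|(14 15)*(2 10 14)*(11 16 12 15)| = 7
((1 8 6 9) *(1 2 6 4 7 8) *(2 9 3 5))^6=(9)(2 3)(5 6)=[0, 1, 3, 2, 4, 6, 5, 7, 8, 9]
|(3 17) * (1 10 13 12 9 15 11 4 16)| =18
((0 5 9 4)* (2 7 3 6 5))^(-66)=(0 9 6 7)(2 4 5 3)=[9, 1, 4, 2, 5, 3, 7, 0, 8, 6]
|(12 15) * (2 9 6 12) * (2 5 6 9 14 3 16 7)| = |(2 14 3 16 7)(5 6 12 15)| = 20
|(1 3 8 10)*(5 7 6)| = 12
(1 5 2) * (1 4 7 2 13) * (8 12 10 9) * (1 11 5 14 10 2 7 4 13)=(1 14 10 9 8 12 2 13 11 5)=[0, 14, 13, 3, 4, 1, 6, 7, 12, 8, 9, 5, 2, 11, 10]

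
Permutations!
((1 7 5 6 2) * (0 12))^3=[12, 6, 5, 3, 4, 1, 7, 2, 8, 9, 10, 11, 0]=(0 12)(1 6 7 2 5)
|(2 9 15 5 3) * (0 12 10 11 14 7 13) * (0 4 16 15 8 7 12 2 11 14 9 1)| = 30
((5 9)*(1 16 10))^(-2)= (1 16 10)= [0, 16, 2, 3, 4, 5, 6, 7, 8, 9, 1, 11, 12, 13, 14, 15, 10]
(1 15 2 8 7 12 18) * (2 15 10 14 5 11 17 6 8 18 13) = (1 10 14 5 11 17 6 8 7 12 13 2 18) = [0, 10, 18, 3, 4, 11, 8, 12, 7, 9, 14, 17, 13, 2, 5, 15, 16, 6, 1]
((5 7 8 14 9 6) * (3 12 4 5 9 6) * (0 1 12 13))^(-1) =(0 13 3 9 6 14 8 7 5 4 12 1) =[13, 0, 2, 9, 12, 4, 14, 5, 7, 6, 10, 11, 1, 3, 8]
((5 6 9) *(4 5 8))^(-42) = (4 9 5 8 6) = [0, 1, 2, 3, 9, 8, 4, 7, 6, 5]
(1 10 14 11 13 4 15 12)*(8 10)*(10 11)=[0, 8, 2, 3, 15, 5, 6, 7, 11, 9, 14, 13, 1, 4, 10, 12]=(1 8 11 13 4 15 12)(10 14)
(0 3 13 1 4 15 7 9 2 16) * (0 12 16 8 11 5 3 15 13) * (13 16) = [15, 4, 8, 0, 16, 3, 6, 9, 11, 2, 10, 5, 13, 1, 14, 7, 12] = (0 15 7 9 2 8 11 5 3)(1 4 16 12 13)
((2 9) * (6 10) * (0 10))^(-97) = (0 6 10)(2 9) = [6, 1, 9, 3, 4, 5, 10, 7, 8, 2, 0]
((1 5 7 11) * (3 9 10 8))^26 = (1 7)(3 10)(5 11)(8 9) = [0, 7, 2, 10, 4, 11, 6, 1, 9, 8, 3, 5]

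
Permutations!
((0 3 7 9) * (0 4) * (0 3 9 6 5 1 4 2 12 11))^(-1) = [11, 5, 9, 4, 1, 6, 7, 3, 8, 0, 10, 12, 2] = (0 11 12 2 9)(1 5 6 7 3 4)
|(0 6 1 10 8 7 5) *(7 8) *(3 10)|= 7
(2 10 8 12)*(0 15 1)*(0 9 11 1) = (0 15)(1 9 11)(2 10 8 12) = [15, 9, 10, 3, 4, 5, 6, 7, 12, 11, 8, 1, 2, 13, 14, 0]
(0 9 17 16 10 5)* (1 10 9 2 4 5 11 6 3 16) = (0 2 4 5)(1 10 11 6 3 16 9 17) = [2, 10, 4, 16, 5, 0, 3, 7, 8, 17, 11, 6, 12, 13, 14, 15, 9, 1]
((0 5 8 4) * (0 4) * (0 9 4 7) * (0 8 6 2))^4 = (9) = [0, 1, 2, 3, 4, 5, 6, 7, 8, 9]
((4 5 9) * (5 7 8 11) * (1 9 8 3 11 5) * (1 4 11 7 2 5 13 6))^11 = [0, 11, 8, 7, 5, 13, 9, 3, 6, 4, 10, 2, 12, 1] = (1 11 2 8 6 9 4 5 13)(3 7)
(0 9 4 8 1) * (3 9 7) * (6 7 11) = (0 11 6 7 3 9 4 8 1) = [11, 0, 2, 9, 8, 5, 7, 3, 1, 4, 10, 6]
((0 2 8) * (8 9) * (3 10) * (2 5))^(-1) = (0 8 9 2 5)(3 10) = [8, 1, 5, 10, 4, 0, 6, 7, 9, 2, 3]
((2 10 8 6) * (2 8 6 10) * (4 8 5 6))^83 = (4 10 8)(5 6) = [0, 1, 2, 3, 10, 6, 5, 7, 4, 9, 8]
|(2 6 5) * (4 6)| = 4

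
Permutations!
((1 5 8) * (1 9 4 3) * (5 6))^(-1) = [0, 3, 2, 4, 9, 6, 1, 7, 5, 8] = (1 3 4 9 8 5 6)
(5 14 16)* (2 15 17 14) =[0, 1, 15, 3, 4, 2, 6, 7, 8, 9, 10, 11, 12, 13, 16, 17, 5, 14] =(2 15 17 14 16 5)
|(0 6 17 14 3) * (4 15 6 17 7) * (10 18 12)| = 12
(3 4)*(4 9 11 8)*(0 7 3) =[7, 1, 2, 9, 0, 5, 6, 3, 4, 11, 10, 8] =(0 7 3 9 11 8 4)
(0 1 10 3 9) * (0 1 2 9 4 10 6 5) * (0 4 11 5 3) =(0 2 9 1 6 3 11 5 4 10) =[2, 6, 9, 11, 10, 4, 3, 7, 8, 1, 0, 5]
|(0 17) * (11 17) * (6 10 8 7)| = |(0 11 17)(6 10 8 7)| = 12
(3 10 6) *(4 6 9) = (3 10 9 4 6) = [0, 1, 2, 10, 6, 5, 3, 7, 8, 4, 9]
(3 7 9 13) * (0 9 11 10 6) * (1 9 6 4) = (0 6)(1 9 13 3 7 11 10 4) = [6, 9, 2, 7, 1, 5, 0, 11, 8, 13, 4, 10, 12, 3]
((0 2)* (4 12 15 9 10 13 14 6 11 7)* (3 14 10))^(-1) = (0 2)(3 9 15 12 4 7 11 6 14)(10 13) = [2, 1, 0, 9, 7, 5, 14, 11, 8, 15, 13, 6, 4, 10, 3, 12]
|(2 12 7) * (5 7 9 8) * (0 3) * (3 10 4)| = 12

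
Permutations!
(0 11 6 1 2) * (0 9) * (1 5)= (0 11 6 5 1 2 9)= [11, 2, 9, 3, 4, 1, 5, 7, 8, 0, 10, 6]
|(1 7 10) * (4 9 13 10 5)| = |(1 7 5 4 9 13 10)| = 7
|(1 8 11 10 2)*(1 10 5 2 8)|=|(2 10 8 11 5)|=5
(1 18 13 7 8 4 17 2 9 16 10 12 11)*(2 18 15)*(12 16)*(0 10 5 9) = (0 10 16 5 9 12 11 1 15 2)(4 17 18 13 7 8) = [10, 15, 0, 3, 17, 9, 6, 8, 4, 12, 16, 1, 11, 7, 14, 2, 5, 18, 13]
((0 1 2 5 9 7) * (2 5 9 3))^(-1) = (0 7 9 2 3 5 1) = [7, 0, 3, 5, 4, 1, 6, 9, 8, 2]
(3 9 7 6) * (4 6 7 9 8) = (9)(3 8 4 6) = [0, 1, 2, 8, 6, 5, 3, 7, 4, 9]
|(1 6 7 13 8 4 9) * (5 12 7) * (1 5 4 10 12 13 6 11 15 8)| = |(1 11 15 8 10 12 7 6 4 9 5 13)| = 12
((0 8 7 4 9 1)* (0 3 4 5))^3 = [5, 9, 2, 1, 3, 7, 6, 8, 0, 4] = (0 5 7 8)(1 9 4 3)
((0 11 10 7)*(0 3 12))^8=(0 10 3)(7 12 11)=[10, 1, 2, 0, 4, 5, 6, 12, 8, 9, 3, 7, 11]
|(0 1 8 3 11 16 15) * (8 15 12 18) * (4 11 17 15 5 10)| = 13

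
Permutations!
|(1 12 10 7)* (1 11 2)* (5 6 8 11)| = 9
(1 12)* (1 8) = (1 12 8) = [0, 12, 2, 3, 4, 5, 6, 7, 1, 9, 10, 11, 8]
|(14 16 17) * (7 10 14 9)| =6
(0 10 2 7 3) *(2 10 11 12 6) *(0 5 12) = [11, 1, 7, 5, 4, 12, 2, 3, 8, 9, 10, 0, 6] = (0 11)(2 7 3 5 12 6)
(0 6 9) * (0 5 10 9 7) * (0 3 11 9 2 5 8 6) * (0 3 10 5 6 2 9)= (0 3 11)(2 6 7 10 9 8)= [3, 1, 6, 11, 4, 5, 7, 10, 2, 8, 9, 0]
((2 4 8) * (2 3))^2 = [0, 1, 8, 4, 3, 5, 6, 7, 2] = (2 8)(3 4)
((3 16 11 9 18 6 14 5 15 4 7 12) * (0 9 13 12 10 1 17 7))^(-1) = (0 4 15 5 14 6 18 9)(1 10 7 17)(3 12 13 11 16) = [4, 10, 2, 12, 15, 14, 18, 17, 8, 0, 7, 16, 13, 11, 6, 5, 3, 1, 9]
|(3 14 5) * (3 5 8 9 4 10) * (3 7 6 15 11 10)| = |(3 14 8 9 4)(6 15 11 10 7)| = 5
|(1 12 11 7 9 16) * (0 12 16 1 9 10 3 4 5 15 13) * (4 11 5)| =60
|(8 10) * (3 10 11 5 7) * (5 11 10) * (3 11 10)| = |(3 5 7 11 10 8)| = 6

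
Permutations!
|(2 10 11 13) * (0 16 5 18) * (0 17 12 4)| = 28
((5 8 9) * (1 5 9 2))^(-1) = (9)(1 2 8 5) = [0, 2, 8, 3, 4, 1, 6, 7, 5, 9]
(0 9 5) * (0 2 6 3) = (0 9 5 2 6 3) = [9, 1, 6, 0, 4, 2, 3, 7, 8, 5]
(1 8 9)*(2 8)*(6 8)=(1 2 6 8 9)=[0, 2, 6, 3, 4, 5, 8, 7, 9, 1]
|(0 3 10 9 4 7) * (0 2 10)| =|(0 3)(2 10 9 4 7)| =10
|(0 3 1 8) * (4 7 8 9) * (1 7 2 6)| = |(0 3 7 8)(1 9 4 2 6)| = 20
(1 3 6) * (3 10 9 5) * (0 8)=[8, 10, 2, 6, 4, 3, 1, 7, 0, 5, 9]=(0 8)(1 10 9 5 3 6)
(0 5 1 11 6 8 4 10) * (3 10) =(0 5 1 11 6 8 4 3 10) =[5, 11, 2, 10, 3, 1, 8, 7, 4, 9, 0, 6]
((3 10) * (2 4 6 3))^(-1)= [0, 1, 10, 6, 2, 5, 4, 7, 8, 9, 3]= (2 10 3 6 4)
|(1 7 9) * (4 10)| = |(1 7 9)(4 10)| = 6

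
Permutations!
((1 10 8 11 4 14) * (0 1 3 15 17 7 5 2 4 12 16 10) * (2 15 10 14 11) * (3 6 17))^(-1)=(0 1)(2 8 10 3 15 5 7 17 6 14 16 12 11 4)=[1, 0, 8, 15, 2, 7, 14, 17, 10, 9, 3, 4, 11, 13, 16, 5, 12, 6]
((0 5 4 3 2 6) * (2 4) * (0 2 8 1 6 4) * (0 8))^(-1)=(0 5)(1 8 3 4 2 6)=[5, 8, 6, 4, 2, 0, 1, 7, 3]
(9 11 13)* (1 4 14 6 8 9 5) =(1 4 14 6 8 9 11 13 5) =[0, 4, 2, 3, 14, 1, 8, 7, 9, 11, 10, 13, 12, 5, 6]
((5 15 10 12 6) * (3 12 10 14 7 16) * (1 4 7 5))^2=(1 7 3 6 4 16 12)(5 14 15)=[0, 7, 2, 6, 16, 14, 4, 3, 8, 9, 10, 11, 1, 13, 15, 5, 12]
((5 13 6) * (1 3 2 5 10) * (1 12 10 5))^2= [0, 2, 3, 1, 4, 6, 13, 7, 8, 9, 10, 11, 12, 5]= (1 2 3)(5 6 13)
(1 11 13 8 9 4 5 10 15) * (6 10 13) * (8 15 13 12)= [0, 11, 2, 3, 5, 12, 10, 7, 9, 4, 13, 6, 8, 15, 14, 1]= (1 11 6 10 13 15)(4 5 12 8 9)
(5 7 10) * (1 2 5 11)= (1 2 5 7 10 11)= [0, 2, 5, 3, 4, 7, 6, 10, 8, 9, 11, 1]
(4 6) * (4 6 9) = (4 9) = [0, 1, 2, 3, 9, 5, 6, 7, 8, 4]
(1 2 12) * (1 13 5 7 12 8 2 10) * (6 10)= (1 6 10)(2 8)(5 7 12 13)= [0, 6, 8, 3, 4, 7, 10, 12, 2, 9, 1, 11, 13, 5]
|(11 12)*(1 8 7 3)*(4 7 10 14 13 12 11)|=|(1 8 10 14 13 12 4 7 3)|=9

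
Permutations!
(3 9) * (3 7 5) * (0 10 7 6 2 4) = (0 10 7 5 3 9 6 2 4) = [10, 1, 4, 9, 0, 3, 2, 5, 8, 6, 7]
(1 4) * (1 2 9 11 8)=(1 4 2 9 11 8)=[0, 4, 9, 3, 2, 5, 6, 7, 1, 11, 10, 8]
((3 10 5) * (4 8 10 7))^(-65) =[0, 1, 2, 7, 8, 3, 6, 4, 10, 9, 5] =(3 7 4 8 10 5)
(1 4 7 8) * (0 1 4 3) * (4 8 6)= [1, 3, 2, 0, 7, 5, 4, 6, 8]= (8)(0 1 3)(4 7 6)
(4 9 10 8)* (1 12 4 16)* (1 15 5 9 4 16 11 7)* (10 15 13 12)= [0, 10, 2, 3, 4, 9, 6, 1, 11, 15, 8, 7, 16, 12, 14, 5, 13]= (1 10 8 11 7)(5 9 15)(12 16 13)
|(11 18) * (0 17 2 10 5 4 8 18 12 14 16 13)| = 13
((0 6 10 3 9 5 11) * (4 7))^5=(0 5 3 6 11 9 10)(4 7)=[5, 1, 2, 6, 7, 3, 11, 4, 8, 10, 0, 9]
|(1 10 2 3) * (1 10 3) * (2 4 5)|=6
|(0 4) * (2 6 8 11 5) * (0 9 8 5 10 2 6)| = |(0 4 9 8 11 10 2)(5 6)| = 14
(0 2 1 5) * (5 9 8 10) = (0 2 1 9 8 10 5) = [2, 9, 1, 3, 4, 0, 6, 7, 10, 8, 5]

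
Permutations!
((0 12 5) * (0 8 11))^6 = (0 12 5 8 11) = [12, 1, 2, 3, 4, 8, 6, 7, 11, 9, 10, 0, 5]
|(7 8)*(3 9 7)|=|(3 9 7 8)|=4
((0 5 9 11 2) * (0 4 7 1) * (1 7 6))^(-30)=(0 9 2 6)(1 5 11 4)=[9, 5, 6, 3, 1, 11, 0, 7, 8, 2, 10, 4]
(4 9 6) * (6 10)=(4 9 10 6)=[0, 1, 2, 3, 9, 5, 4, 7, 8, 10, 6]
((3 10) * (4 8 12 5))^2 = (4 12)(5 8) = [0, 1, 2, 3, 12, 8, 6, 7, 5, 9, 10, 11, 4]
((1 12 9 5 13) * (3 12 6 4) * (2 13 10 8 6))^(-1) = [0, 13, 1, 4, 6, 9, 8, 7, 10, 12, 5, 11, 3, 2] = (1 13 2)(3 4 6 8 10 5 9 12)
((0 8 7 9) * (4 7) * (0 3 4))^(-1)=[8, 1, 2, 9, 3, 5, 6, 4, 0, 7]=(0 8)(3 9 7 4)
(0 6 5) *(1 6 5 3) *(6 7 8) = (0 5)(1 7 8 6 3) = [5, 7, 2, 1, 4, 0, 3, 8, 6]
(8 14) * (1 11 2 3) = (1 11 2 3)(8 14) = [0, 11, 3, 1, 4, 5, 6, 7, 14, 9, 10, 2, 12, 13, 8]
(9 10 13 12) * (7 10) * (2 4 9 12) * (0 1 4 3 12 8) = (0 1 4 9 7 10 13 2 3 12 8) = [1, 4, 3, 12, 9, 5, 6, 10, 0, 7, 13, 11, 8, 2]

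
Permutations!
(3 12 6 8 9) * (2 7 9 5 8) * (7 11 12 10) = (2 11 12 6)(3 10 7 9)(5 8) = [0, 1, 11, 10, 4, 8, 2, 9, 5, 3, 7, 12, 6]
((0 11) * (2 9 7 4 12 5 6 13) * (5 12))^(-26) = (2 7 5 13 9 4 6) = [0, 1, 7, 3, 6, 13, 2, 5, 8, 4, 10, 11, 12, 9]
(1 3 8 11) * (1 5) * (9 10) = (1 3 8 11 5)(9 10) = [0, 3, 2, 8, 4, 1, 6, 7, 11, 10, 9, 5]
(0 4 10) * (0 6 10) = (0 4)(6 10) = [4, 1, 2, 3, 0, 5, 10, 7, 8, 9, 6]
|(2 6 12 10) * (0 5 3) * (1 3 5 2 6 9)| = |(0 2 9 1 3)(6 12 10)| = 15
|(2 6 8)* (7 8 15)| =|(2 6 15 7 8)| =5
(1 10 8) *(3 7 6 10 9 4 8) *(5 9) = (1 5 9 4 8)(3 7 6 10) = [0, 5, 2, 7, 8, 9, 10, 6, 1, 4, 3]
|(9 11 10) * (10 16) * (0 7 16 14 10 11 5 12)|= |(0 7 16 11 14 10 9 5 12)|= 9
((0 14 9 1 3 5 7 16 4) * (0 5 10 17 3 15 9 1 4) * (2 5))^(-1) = (0 16 7 5 2 4 9 15 1 14)(3 17 10) = [16, 14, 4, 17, 9, 2, 6, 5, 8, 15, 3, 11, 12, 13, 0, 1, 7, 10]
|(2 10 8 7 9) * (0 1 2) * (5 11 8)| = 9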